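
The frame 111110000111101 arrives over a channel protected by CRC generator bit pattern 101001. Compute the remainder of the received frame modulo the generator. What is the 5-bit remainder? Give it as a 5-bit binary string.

Modulo-2 division of 111110000111101 by 101001:
  pos 0: 111110 XOR 101001 = 010111
  pos 1: 101110 XOR 101001 = 000111
  pos 4: 111001 XOR 101001 = 010000
  pos 5: 100001 XOR 101001 = 001000
  pos 7: 100011 XOR 101001 = 001010
  pos 9: 101001 XOR 101001 = 000000
Remainder = 00000 (zero — the frame passes the CRC check).

00000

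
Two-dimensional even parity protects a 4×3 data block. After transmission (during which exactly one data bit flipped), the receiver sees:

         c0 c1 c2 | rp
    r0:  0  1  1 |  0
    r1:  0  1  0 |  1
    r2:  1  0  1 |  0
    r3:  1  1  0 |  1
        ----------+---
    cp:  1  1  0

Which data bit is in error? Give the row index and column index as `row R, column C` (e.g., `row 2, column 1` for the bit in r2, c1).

Recompute each row's even parity and compare to rp:
  r0: data parity 0, sent rp 0 → ok
  r1: data parity 1, sent rp 1 → ok
  r2: data parity 0, sent rp 0 → ok
  r3: data parity 0, sent rp 1 → mismatch
Recompute each column's even parity and compare to cp:
  c0: data parity 0, sent cp 1 → mismatch
  c1: data parity 1, sent cp 1 → ok
  c2: data parity 0, sent cp 0 → ok
Exactly one row (r3) and one column (c0) fail → the flipped bit is at their intersection.

row 3, column 0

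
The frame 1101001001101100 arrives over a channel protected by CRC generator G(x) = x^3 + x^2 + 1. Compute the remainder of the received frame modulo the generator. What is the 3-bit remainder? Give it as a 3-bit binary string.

Modulo-2 division of 1101001001101100 by 1101:
  pos 0: 1101 XOR 1101 = 0000
  pos 6: 1001 XOR 1101 = 0100
  pos 7: 1001 XOR 1101 = 0100
  pos 8: 1000 XOR 1101 = 0101
  pos 9: 1011 XOR 1101 = 0110
  pos 10: 1101 XOR 1101 = 0000
Remainder = 000 (zero — the frame passes the CRC check).

000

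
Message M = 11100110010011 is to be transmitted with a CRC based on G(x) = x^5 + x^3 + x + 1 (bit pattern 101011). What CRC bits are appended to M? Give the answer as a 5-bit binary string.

01010

Append 5 zeros: 1110011001001100000. Divide by 101011 (XOR where the leading bit is 1):
  pos 0: 111001 XOR 101011 = 010010
  pos 1: 100101 XOR 101011 = 001110
  pos 3: 111000 XOR 101011 = 010011
  pos 4: 100111 XOR 101011 = 001100
  pos 6: 110000 XOR 101011 = 011011
  pos 7: 110111 XOR 101011 = 011100
  pos 8: 111001 XOR 101011 = 010010
  pos 9: 100100 XOR 101011 = 001111
  pos 11: 111100 XOR 101011 = 010111
  pos 12: 101110 XOR 101011 = 000101
Remainder (last 5 bits) = 01010. This is the CRC / FCS.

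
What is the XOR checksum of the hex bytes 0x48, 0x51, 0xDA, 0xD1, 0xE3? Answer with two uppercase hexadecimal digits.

XOR the bytes together:
  start with 0x48
  0x48 ⊕ 0x51 = 0x19
  0x19 ⊕ 0xDA = 0xC3
  0xC3 ⊕ 0xD1 = 0x12
  0x12 ⊕ 0xE3 = 0xF1

F1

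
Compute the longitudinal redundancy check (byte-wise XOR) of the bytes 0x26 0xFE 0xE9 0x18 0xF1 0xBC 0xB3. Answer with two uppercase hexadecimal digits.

D7

XOR the bytes together:
  start with 0x26
  0x26 ⊕ 0xFE = 0xD8
  0xD8 ⊕ 0xE9 = 0x31
  0x31 ⊕ 0x18 = 0x29
  0x29 ⊕ 0xF1 = 0xD8
  0xD8 ⊕ 0xBC = 0x64
  0x64 ⊕ 0xB3 = 0xD7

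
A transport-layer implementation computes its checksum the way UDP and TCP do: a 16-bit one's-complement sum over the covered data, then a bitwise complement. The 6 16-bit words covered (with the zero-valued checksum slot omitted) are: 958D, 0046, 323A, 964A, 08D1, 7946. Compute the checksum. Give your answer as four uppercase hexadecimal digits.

1F90

One's-complement addition (fold any carry out of bit 15 back into bit 0):
  0x958D + 0x0046 = 0x095D3
  0x95D3 + 0x323A = 0x0C80D
  0xC80D + 0x964A = 0x15E57 → wrap carry → 0x5E58
  0x5E58 + 0x08D1 = 0x06729
  0x6729 + 0x7946 = 0x0E06F
One's-complement sum = 0xE06F.
Checksum = ~0xE06F & 0xFFFF = 0x1F90.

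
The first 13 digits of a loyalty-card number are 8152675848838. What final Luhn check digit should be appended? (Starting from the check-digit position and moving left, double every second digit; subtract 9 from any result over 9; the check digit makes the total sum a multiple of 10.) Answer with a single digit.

Partial digits right→left: 8 3 8 8 4 8 5 7 6 2 5 1 8
Double every second digit counting from the check-digit position (so the 1st, 3rd, 5th, ... of the partial from the right).
  doubled (with −9 where >9): 7 7 8 1 3 1 7 → sum 34
  kept as-is: 3 8 8 7 2 1 → sum 29
Total = 34 + 29 = 63.
Check digit = (10 − (63 mod 10)) mod 10 = 7.

7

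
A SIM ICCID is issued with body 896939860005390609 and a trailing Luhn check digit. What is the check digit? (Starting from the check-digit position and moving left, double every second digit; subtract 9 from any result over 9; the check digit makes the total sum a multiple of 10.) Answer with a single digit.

0

Partial digits right→left: 9 0 6 0 9 3 5 0 0 0 6 8 9 3 9 6 9 8
Double every second digit counting from the check-digit position (so the 1st, 3rd, 5th, ... of the partial from the right).
  doubled (with −9 where >9): 9 3 9 1 0 3 9 9 9 → sum 52
  kept as-is: 0 0 3 0 0 8 3 6 8 → sum 28
Total = 52 + 28 = 80.
Check digit = (10 − (80 mod 10)) mod 10 = 0.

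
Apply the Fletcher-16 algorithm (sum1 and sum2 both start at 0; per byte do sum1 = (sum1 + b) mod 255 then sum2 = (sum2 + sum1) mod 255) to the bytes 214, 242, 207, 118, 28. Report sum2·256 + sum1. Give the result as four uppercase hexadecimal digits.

Running sums (mod 255):
  after byte 0 (214): sum1=214, sum2=214
  after byte 1 (242): sum1=201, sum2=160
  after byte 2 (207): sum1=153, sum2=58
  after byte 3 (118): sum1=16, sum2=74
  after byte 4 (28): sum1=44, sum2=118
Checksum = sum2·256 + sum1 = 118·256 + 44 = 30252 = 0x762C.

762C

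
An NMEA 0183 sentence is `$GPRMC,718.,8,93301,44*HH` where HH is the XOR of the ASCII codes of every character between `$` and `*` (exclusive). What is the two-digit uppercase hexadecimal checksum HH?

5B

XOR the ASCII codes of the payload characters:
  'G' = 0x47 → acc = 0x47
  'P' = 0x50 → acc = 0x17
  'R' = 0x52 → acc = 0x45
  'M' = 0x4D → acc = 0x08
  'C' = 0x43 → acc = 0x4B
  ',' = 0x2C → acc = 0x67
  '7' = 0x37 → acc = 0x50
  '1' = 0x31 → acc = 0x61
  '8' = 0x38 → acc = 0x59
  '.' = 0x2E → acc = 0x77
  ',' = 0x2C → acc = 0x5B
  '8' = 0x38 → acc = 0x63
  ',' = 0x2C → acc = 0x4F
  '9' = 0x39 → acc = 0x76
  '3' = 0x33 → acc = 0x45
  '3' = 0x33 → acc = 0x76
  '0' = 0x30 → acc = 0x46
  '1' = 0x31 → acc = 0x77
  ',' = 0x2C → acc = 0x5B
  '4' = 0x34 → acc = 0x6F
  '4' = 0x34 → acc = 0x5B
Checksum = 0x5B.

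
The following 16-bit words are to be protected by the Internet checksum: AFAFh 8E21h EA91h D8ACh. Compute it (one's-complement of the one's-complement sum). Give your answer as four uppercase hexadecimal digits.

FEEF

One's-complement addition (fold any carry out of bit 15 back into bit 0):
  0xAFAF + 0x8E21 = 0x13DD0 → wrap carry → 0x3DD1
  0x3DD1 + 0xEA91 = 0x12862 → wrap carry → 0x2863
  0x2863 + 0xD8AC = 0x1010F → wrap carry → 0x0110
One's-complement sum = 0x0110.
Checksum = ~0x0110 & 0xFFFF = 0xFEEF.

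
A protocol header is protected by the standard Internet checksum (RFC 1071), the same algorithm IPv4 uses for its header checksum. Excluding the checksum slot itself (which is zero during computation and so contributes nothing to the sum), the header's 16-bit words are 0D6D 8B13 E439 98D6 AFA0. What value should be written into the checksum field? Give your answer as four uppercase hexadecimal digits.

3ACE

One's-complement addition (fold any carry out of bit 15 back into bit 0):
  0x0D6D + 0x8B13 = 0x09880
  0x9880 + 0xE439 = 0x17CB9 → wrap carry → 0x7CBA
  0x7CBA + 0x98D6 = 0x11590 → wrap carry → 0x1591
  0x1591 + 0xAFA0 = 0x0C531
One's-complement sum = 0xC531.
Checksum = ~0xC531 & 0xFFFF = 0x3ACE.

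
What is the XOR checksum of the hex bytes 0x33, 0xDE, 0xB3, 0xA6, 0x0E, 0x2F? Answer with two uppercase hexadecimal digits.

D9

XOR the bytes together:
  start with 0x33
  0x33 ⊕ 0xDE = 0xED
  0xED ⊕ 0xB3 = 0x5E
  0x5E ⊕ 0xA6 = 0xF8
  0xF8 ⊕ 0x0E = 0xF6
  0xF6 ⊕ 0x2F = 0xD9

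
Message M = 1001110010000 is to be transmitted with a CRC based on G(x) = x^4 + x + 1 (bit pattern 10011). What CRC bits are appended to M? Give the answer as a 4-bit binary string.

1011

Append 4 zeros: 10011100100000000. Divide by 10011 (XOR where the leading bit is 1):
  pos 0: 10011 XOR 10011 = 00000
  pos 5: 10010 XOR 10011 = 00001
  pos 9: 10000 XOR 10011 = 00011
  pos 12: 11000 XOR 10011 = 01011
Remainder (last 4 bits) = 1011. This is the CRC / FCS.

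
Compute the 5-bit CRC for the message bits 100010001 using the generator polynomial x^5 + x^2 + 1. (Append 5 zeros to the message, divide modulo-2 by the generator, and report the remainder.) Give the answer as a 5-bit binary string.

00011

Append 5 zeros: 10001000100000. Divide by 100101 (XOR where the leading bit is 1):
  pos 0: 100010 XOR 100101 = 000111
  pos 3: 111001 XOR 100101 = 011100
  pos 4: 111000 XOR 100101 = 011101
  pos 5: 111010 XOR 100101 = 011111
  pos 6: 111110 XOR 100101 = 011011
  pos 7: 110110 XOR 100101 = 010011
  pos 8: 100110 XOR 100101 = 000011
Remainder (last 5 bits) = 00011. This is the CRC / FCS.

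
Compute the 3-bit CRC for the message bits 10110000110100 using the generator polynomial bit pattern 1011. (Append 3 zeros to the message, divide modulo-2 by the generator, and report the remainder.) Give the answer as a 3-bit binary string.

100

Append 3 zeros: 10110000110100000. Divide by 1011 (XOR where the leading bit is 1):
  pos 0: 1011 XOR 1011 = 0000
  pos 8: 1101 XOR 1011 = 0110
  pos 9: 1100 XOR 1011 = 0111
  pos 10: 1110 XOR 1011 = 0101
  pos 11: 1010 XOR 1011 = 0001
Remainder (last 3 bits) = 100. This is the CRC / FCS.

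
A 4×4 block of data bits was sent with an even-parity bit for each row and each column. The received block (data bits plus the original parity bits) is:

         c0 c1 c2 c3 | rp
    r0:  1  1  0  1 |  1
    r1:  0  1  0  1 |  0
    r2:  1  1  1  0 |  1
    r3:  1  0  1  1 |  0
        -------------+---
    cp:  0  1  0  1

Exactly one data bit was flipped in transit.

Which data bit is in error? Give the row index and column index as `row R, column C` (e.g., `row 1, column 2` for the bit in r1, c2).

row 3, column 0

Recompute each row's even parity and compare to rp:
  r0: data parity 1, sent rp 1 → ok
  r1: data parity 0, sent rp 0 → ok
  r2: data parity 1, sent rp 1 → ok
  r3: data parity 1, sent rp 0 → mismatch
Recompute each column's even parity and compare to cp:
  c0: data parity 1, sent cp 0 → mismatch
  c1: data parity 1, sent cp 1 → ok
  c2: data parity 0, sent cp 0 → ok
  c3: data parity 1, sent cp 1 → ok
Exactly one row (r3) and one column (c0) fail → the flipped bit is at their intersection.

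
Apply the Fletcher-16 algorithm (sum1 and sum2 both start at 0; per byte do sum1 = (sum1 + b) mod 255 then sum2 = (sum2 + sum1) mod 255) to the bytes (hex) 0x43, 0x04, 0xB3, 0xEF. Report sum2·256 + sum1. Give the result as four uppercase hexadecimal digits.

70EA

Running sums (mod 255):
  after byte 0 (0x43): sum1=67, sum2=67
  after byte 1 (0x04): sum1=71, sum2=138
  after byte 2 (0xB3): sum1=250, sum2=133
  after byte 3 (0xEF): sum1=234, sum2=112
Checksum = sum2·256 + sum1 = 112·256 + 234 = 28906 = 0x70EA.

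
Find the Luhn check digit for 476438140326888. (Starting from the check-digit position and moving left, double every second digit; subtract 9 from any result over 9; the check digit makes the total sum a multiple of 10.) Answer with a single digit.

Partial digits right→left: 8 8 8 6 2 3 0 4 1 8 3 4 6 7 4
Double every second digit counting from the check-digit position (so the 1st, 3rd, 5th, ... of the partial from the right).
  doubled (with −9 where >9): 7 7 4 0 2 6 3 8 → sum 37
  kept as-is: 8 6 3 4 8 4 7 → sum 40
Total = 37 + 40 = 77.
Check digit = (10 − (77 mod 10)) mod 10 = 3.

3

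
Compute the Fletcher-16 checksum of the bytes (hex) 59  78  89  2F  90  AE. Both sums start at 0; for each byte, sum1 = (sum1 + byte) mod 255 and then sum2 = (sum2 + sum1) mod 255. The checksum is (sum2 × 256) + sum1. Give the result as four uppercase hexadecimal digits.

F5C9

Running sums (mod 255):
  after byte 0 (59): sum1=89, sum2=89
  after byte 1 (78): sum1=209, sum2=43
  after byte 2 (89): sum1=91, sum2=134
  after byte 3 (2F): sum1=138, sum2=17
  after byte 4 (90): sum1=27, sum2=44
  after byte 5 (AE): sum1=201, sum2=245
Checksum = sum2·256 + sum1 = 245·256 + 201 = 62921 = 0xF5C9.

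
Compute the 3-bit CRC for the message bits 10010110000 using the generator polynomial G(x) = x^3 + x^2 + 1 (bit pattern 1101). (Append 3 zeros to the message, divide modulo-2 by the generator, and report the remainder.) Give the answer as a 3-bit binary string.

000

Append 3 zeros: 10010110000000. Divide by 1101 (XOR where the leading bit is 1):
  pos 0: 1001 XOR 1101 = 0100
  pos 1: 1000 XOR 1101 = 0101
  pos 2: 1011 XOR 1101 = 0110
  pos 3: 1101 XOR 1101 = 0000
Remainder (last 3 bits) = 000. This is the CRC / FCS.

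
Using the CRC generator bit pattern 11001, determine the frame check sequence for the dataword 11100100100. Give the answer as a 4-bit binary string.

Append 4 zeros: 111001001000000. Divide by 11001 (XOR where the leading bit is 1):
  pos 0: 11100 XOR 11001 = 00101
  pos 2: 10110 XOR 11001 = 01111
  pos 3: 11110 XOR 11001 = 00111
  pos 5: 11110 XOR 11001 = 00111
  pos 7: 11100 XOR 11001 = 00101
  pos 9: 10100 XOR 11001 = 01101
  pos 10: 11010 XOR 11001 = 00011
Remainder (last 4 bits) = 0011. This is the CRC / FCS.

0011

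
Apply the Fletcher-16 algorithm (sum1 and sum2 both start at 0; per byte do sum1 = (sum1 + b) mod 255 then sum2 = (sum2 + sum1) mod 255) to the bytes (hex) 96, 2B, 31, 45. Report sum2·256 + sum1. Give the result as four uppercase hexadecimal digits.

Running sums (mod 255):
  after byte 0 (96): sum1=150, sum2=150
  after byte 1 (2B): sum1=193, sum2=88
  after byte 2 (31): sum1=242, sum2=75
  after byte 3 (45): sum1=56, sum2=131
Checksum = sum2·256 + sum1 = 131·256 + 56 = 33592 = 0x8338.

8338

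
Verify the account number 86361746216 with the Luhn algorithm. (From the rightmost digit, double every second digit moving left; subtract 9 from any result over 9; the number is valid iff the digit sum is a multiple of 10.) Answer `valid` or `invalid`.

From the right, keep odd positions and double even positions (subtract 9 from any doubled value over 9):
  doubled (positions 2,4,...): 2 3 5 3 3 → sum 16
  kept (positions 1,3,...): 6 2 4 1 3 8 → sum 24
Total = 40.
40 mod 10 = 0, so the number is valid.

valid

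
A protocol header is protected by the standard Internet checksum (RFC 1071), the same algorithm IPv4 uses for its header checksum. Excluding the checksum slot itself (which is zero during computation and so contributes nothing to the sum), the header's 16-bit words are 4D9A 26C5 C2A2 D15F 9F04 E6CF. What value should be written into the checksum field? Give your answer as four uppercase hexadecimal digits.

One's-complement addition (fold any carry out of bit 15 back into bit 0):
  0x4D9A + 0x26C5 = 0x0745F
  0x745F + 0xC2A2 = 0x13701 → wrap carry → 0x3702
  0x3702 + 0xD15F = 0x10861 → wrap carry → 0x0862
  0x0862 + 0x9F04 = 0x0A766
  0xA766 + 0xE6CF = 0x18E35 → wrap carry → 0x8E36
One's-complement sum = 0x8E36.
Checksum = ~0x8E36 & 0xFFFF = 0x71C9.

71C9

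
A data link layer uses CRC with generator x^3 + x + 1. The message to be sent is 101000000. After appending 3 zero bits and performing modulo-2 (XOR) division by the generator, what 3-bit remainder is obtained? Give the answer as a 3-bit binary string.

Append 3 zeros: 101000000000. Divide by 1011 (XOR where the leading bit is 1):
  pos 0: 1010 XOR 1011 = 0001
  pos 3: 1000 XOR 1011 = 0011
  pos 5: 1100 XOR 1011 = 0111
  pos 6: 1110 XOR 1011 = 0101
  pos 7: 1010 XOR 1011 = 0001
Remainder (last 3 bits) = 010. This is the CRC / FCS.

010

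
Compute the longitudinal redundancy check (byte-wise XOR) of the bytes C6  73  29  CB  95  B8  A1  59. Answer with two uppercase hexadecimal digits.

82

XOR the bytes together:
  start with 0xC6
  0xC6 ⊕ 0x73 = 0xB5
  0xB5 ⊕ 0x29 = 0x9C
  0x9C ⊕ 0xCB = 0x57
  0x57 ⊕ 0x95 = 0xC2
  0xC2 ⊕ 0xB8 = 0x7A
  0x7A ⊕ 0xA1 = 0xDB
  0xDB ⊕ 0x59 = 0x82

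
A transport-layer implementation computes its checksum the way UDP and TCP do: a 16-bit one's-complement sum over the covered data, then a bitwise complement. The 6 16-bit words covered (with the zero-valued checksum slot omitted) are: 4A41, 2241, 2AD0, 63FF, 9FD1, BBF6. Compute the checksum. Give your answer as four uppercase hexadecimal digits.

A8E5

One's-complement addition (fold any carry out of bit 15 back into bit 0):
  0x4A41 + 0x2241 = 0x06C82
  0x6C82 + 0x2AD0 = 0x09752
  0x9752 + 0x63FF = 0x0FB51
  0xFB51 + 0x9FD1 = 0x19B22 → wrap carry → 0x9B23
  0x9B23 + 0xBBF6 = 0x15719 → wrap carry → 0x571A
One's-complement sum = 0x571A.
Checksum = ~0x571A & 0xFFFF = 0xA8E5.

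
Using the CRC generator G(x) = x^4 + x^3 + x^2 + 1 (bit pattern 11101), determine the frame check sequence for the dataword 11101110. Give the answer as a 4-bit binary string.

Append 4 zeros: 111011100000. Divide by 11101 (XOR where the leading bit is 1):
  pos 0: 11101 XOR 11101 = 00000
  pos 5: 11000 XOR 11101 = 00101
  pos 7: 10100 XOR 11101 = 01001
Remainder (last 4 bits) = 1001. This is the CRC / FCS.

1001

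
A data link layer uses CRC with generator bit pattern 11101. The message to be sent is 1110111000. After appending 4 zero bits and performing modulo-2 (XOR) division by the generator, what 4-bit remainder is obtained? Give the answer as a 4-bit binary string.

Append 4 zeros: 11101110000000. Divide by 11101 (XOR where the leading bit is 1):
  pos 0: 11101 XOR 11101 = 00000
  pos 5: 11000 XOR 11101 = 00101
  pos 7: 10100 XOR 11101 = 01001
  pos 8: 10010 XOR 11101 = 01111
  pos 9: 11110 XOR 11101 = 00011
Remainder (last 4 bits) = 0011. This is the CRC / FCS.

0011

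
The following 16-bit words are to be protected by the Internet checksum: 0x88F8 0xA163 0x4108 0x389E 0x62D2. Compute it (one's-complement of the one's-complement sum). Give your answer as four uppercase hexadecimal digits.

F92A

One's-complement addition (fold any carry out of bit 15 back into bit 0):
  0x88F8 + 0xA163 = 0x12A5B → wrap carry → 0x2A5C
  0x2A5C + 0x4108 = 0x06B64
  0x6B64 + 0x389E = 0x0A402
  0xA402 + 0x62D2 = 0x106D4 → wrap carry → 0x06D5
One's-complement sum = 0x06D5.
Checksum = ~0x06D5 & 0xFFFF = 0xF92A.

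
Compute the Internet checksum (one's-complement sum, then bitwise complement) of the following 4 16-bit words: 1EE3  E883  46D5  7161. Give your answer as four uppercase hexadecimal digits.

One's-complement addition (fold any carry out of bit 15 back into bit 0):
  0x1EE3 + 0xE883 = 0x10766 → wrap carry → 0x0767
  0x0767 + 0x46D5 = 0x04E3C
  0x4E3C + 0x7161 = 0x0BF9D
One's-complement sum = 0xBF9D.
Checksum = ~0xBF9D & 0xFFFF = 0x4062.

4062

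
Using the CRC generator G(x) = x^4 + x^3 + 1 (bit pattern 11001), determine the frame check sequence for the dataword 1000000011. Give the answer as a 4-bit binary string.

Append 4 zeros: 10000000110000. Divide by 11001 (XOR where the leading bit is 1):
  pos 0: 10000 XOR 11001 = 01001
  pos 1: 10010 XOR 11001 = 01011
  pos 2: 10110 XOR 11001 = 01111
  pos 3: 11110 XOR 11001 = 00111
  pos 5: 11111 XOR 11001 = 00110
  pos 7: 11000 XOR 11001 = 00001
Remainder (last 4 bits) = 0100. This is the CRC / FCS.

0100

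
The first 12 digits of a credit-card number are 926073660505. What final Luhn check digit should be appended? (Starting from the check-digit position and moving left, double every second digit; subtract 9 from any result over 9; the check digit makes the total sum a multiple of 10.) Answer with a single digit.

Partial digits right→left: 5 0 5 0 6 6 3 7 0 6 2 9
Double every second digit counting from the check-digit position (so the 1st, 3rd, 5th, ... of the partial from the right).
  doubled (with −9 where >9): 1 1 3 6 0 4 → sum 15
  kept as-is: 0 0 6 7 6 9 → sum 28
Total = 15 + 28 = 43.
Check digit = (10 − (43 mod 10)) mod 10 = 7.

7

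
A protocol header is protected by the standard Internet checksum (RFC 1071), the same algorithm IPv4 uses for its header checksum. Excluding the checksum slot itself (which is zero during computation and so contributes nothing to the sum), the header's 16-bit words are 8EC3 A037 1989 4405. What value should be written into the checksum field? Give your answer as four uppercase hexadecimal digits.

One's-complement addition (fold any carry out of bit 15 back into bit 0):
  0x8EC3 + 0xA037 = 0x12EFA → wrap carry → 0x2EFB
  0x2EFB + 0x1989 = 0x04884
  0x4884 + 0x4405 = 0x08C89
One's-complement sum = 0x8C89.
Checksum = ~0x8C89 & 0xFFFF = 0x7376.

7376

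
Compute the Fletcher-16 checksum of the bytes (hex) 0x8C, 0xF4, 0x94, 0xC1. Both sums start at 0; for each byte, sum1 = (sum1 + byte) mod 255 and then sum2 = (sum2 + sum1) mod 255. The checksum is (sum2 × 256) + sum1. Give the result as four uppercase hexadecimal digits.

Running sums (mod 255):
  after byte 0 (0x8C): sum1=140, sum2=140
  after byte 1 (0xF4): sum1=129, sum2=14
  after byte 2 (0x94): sum1=22, sum2=36
  after byte 3 (0xC1): sum1=215, sum2=251
Checksum = sum2·256 + sum1 = 251·256 + 215 = 64471 = 0xFBD7.

FBD7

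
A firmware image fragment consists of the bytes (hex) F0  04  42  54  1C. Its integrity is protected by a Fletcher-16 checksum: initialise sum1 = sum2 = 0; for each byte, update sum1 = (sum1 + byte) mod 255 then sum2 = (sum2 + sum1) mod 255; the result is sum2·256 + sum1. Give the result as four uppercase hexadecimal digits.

50A7

Running sums (mod 255):
  after byte 0 (F0): sum1=240, sum2=240
  after byte 1 (04): sum1=244, sum2=229
  after byte 2 (42): sum1=55, sum2=29
  after byte 3 (54): sum1=139, sum2=168
  after byte 4 (1C): sum1=167, sum2=80
Checksum = sum2·256 + sum1 = 80·256 + 167 = 20647 = 0x50A7.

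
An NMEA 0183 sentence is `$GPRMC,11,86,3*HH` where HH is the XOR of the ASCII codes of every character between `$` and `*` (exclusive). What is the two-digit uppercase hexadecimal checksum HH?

5A

XOR the ASCII codes of the payload characters:
  'G' = 0x47 → acc = 0x47
  'P' = 0x50 → acc = 0x17
  'R' = 0x52 → acc = 0x45
  'M' = 0x4D → acc = 0x08
  'C' = 0x43 → acc = 0x4B
  ',' = 0x2C → acc = 0x67
  '1' = 0x31 → acc = 0x56
  '1' = 0x31 → acc = 0x67
  ',' = 0x2C → acc = 0x4B
  '8' = 0x38 → acc = 0x73
  '6' = 0x36 → acc = 0x45
  ',' = 0x2C → acc = 0x69
  '3' = 0x33 → acc = 0x5A
Checksum = 0x5A.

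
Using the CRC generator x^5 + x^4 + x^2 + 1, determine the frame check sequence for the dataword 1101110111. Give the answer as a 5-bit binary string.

Append 5 zeros: 110111011100000. Divide by 110101 (XOR where the leading bit is 1):
  pos 0: 110111 XOR 110101 = 000010
  pos 4: 100111 XOR 110101 = 010010
  pos 5: 100100 XOR 110101 = 010001
  pos 6: 100010 XOR 110101 = 010111
  pos 7: 101110 XOR 110101 = 011011
  pos 8: 110110 XOR 110101 = 000011
Remainder (last 5 bits) = 00110. This is the CRC / FCS.

00110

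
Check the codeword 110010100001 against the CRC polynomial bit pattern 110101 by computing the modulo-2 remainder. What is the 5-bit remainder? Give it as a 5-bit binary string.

10110

Modulo-2 division of 110010100001 by 110101:
  pos 0: 110010 XOR 110101 = 000111
  pos 3: 111100 XOR 110101 = 001001
  pos 5: 100100 XOR 110101 = 010001
  pos 6: 100011 XOR 110101 = 010110
Remainder = 10110 (nonzero — an error is detected).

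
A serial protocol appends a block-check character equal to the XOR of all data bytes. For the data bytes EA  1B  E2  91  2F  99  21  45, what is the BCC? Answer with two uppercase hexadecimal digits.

50

XOR the bytes together:
  start with 0xEA
  0xEA ⊕ 0x1B = 0xF1
  0xF1 ⊕ 0xE2 = 0x13
  0x13 ⊕ 0x91 = 0x82
  0x82 ⊕ 0x2F = 0xAD
  0xAD ⊕ 0x99 = 0x34
  0x34 ⊕ 0x21 = 0x15
  0x15 ⊕ 0x45 = 0x50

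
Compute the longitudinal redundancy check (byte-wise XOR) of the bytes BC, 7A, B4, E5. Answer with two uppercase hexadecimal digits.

97

XOR the bytes together:
  start with 0xBC
  0xBC ⊕ 0x7A = 0xC6
  0xC6 ⊕ 0xB4 = 0x72
  0x72 ⊕ 0xE5 = 0x97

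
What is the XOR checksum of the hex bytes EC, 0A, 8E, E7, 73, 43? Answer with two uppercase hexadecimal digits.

XOR the bytes together:
  start with 0xEC
  0xEC ⊕ 0x0A = 0xE6
  0xE6 ⊕ 0x8E = 0x68
  0x68 ⊕ 0xE7 = 0x8F
  0x8F ⊕ 0x73 = 0xFC
  0xFC ⊕ 0x43 = 0xBF

BF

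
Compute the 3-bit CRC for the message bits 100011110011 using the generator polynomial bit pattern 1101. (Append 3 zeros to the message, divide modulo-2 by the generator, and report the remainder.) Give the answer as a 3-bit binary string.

Append 3 zeros: 100011110011000. Divide by 1101 (XOR where the leading bit is 1):
  pos 0: 1000 XOR 1101 = 0101
  pos 1: 1011 XOR 1101 = 0110
  pos 2: 1101 XOR 1101 = 0000
  pos 6: 1100 XOR 1101 = 0001
  pos 9: 1110 XOR 1101 = 0011
  pos 11: 1100 XOR 1101 = 0001
Remainder (last 3 bits) = 001. This is the CRC / FCS.

001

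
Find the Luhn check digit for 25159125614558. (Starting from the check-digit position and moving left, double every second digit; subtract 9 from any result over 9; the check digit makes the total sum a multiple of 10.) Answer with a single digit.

6

Partial digits right→left: 8 5 5 4 1 6 5 2 1 9 5 1 5 2
Double every second digit counting from the check-digit position (so the 1st, 3rd, 5th, ... of the partial from the right).
  doubled (with −9 where >9): 7 1 2 1 2 1 1 → sum 15
  kept as-is: 5 4 6 2 9 1 2 → sum 29
Total = 15 + 29 = 44.
Check digit = (10 − (44 mod 10)) mod 10 = 6.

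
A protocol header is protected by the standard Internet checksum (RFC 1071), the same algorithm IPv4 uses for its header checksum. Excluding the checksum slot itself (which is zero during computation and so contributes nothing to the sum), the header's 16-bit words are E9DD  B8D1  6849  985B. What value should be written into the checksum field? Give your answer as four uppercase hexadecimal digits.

One's-complement addition (fold any carry out of bit 15 back into bit 0):
  0xE9DD + 0xB8D1 = 0x1A2AE → wrap carry → 0xA2AF
  0xA2AF + 0x6849 = 0x10AF8 → wrap carry → 0x0AF9
  0x0AF9 + 0x985B = 0x0A354
One's-complement sum = 0xA354.
Checksum = ~0xA354 & 0xFFFF = 0x5CAB.

5CAB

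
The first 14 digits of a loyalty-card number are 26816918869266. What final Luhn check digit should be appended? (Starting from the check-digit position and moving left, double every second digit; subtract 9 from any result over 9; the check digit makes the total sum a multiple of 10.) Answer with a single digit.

Partial digits right→left: 6 6 2 9 6 8 8 1 9 6 1 8 6 2
Double every second digit counting from the check-digit position (so the 1st, 3rd, 5th, ... of the partial from the right).
  doubled (with −9 where >9): 3 4 3 7 9 2 3 → sum 31
  kept as-is: 6 9 8 1 6 8 2 → sum 40
Total = 31 + 40 = 71.
Check digit = (10 − (71 mod 10)) mod 10 = 9.

9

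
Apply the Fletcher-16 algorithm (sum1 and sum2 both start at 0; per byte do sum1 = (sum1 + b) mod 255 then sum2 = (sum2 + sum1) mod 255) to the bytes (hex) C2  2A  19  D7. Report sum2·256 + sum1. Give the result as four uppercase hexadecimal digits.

Running sums (mod 255):
  after byte 0 (C2): sum1=194, sum2=194
  after byte 1 (2A): sum1=236, sum2=175
  after byte 2 (19): sum1=6, sum2=181
  after byte 3 (D7): sum1=221, sum2=147
Checksum = sum2·256 + sum1 = 147·256 + 221 = 37853 = 0x93DD.

93DD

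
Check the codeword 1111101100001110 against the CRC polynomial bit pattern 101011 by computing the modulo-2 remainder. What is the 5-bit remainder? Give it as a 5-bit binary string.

00000

Modulo-2 division of 1111101100001110 by 101011:
  pos 0: 111110 XOR 101011 = 010101
  pos 1: 101011 XOR 101011 = 000000
  pos 7: 100001 XOR 101011 = 001010
  pos 9: 101011 XOR 101011 = 000000
Remainder = 00000 (zero — the frame passes the CRC check).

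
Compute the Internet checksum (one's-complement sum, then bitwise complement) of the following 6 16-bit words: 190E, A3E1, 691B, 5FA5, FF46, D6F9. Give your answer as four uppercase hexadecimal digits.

One's-complement addition (fold any carry out of bit 15 back into bit 0):
  0x190E + 0xA3E1 = 0x0BCEF
  0xBCEF + 0x691B = 0x1260A → wrap carry → 0x260B
  0x260B + 0x5FA5 = 0x085B0
  0x85B0 + 0xFF46 = 0x184F6 → wrap carry → 0x84F7
  0x84F7 + 0xD6F9 = 0x15BF0 → wrap carry → 0x5BF1
One's-complement sum = 0x5BF1.
Checksum = ~0x5BF1 & 0xFFFF = 0xA40E.

A40E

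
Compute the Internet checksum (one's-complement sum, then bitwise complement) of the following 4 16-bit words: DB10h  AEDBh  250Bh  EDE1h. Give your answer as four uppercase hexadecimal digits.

One's-complement addition (fold any carry out of bit 15 back into bit 0):
  0xDB10 + 0xAEDB = 0x189EB → wrap carry → 0x89EC
  0x89EC + 0x250B = 0x0AEF7
  0xAEF7 + 0xEDE1 = 0x19CD8 → wrap carry → 0x9CD9
One's-complement sum = 0x9CD9.
Checksum = ~0x9CD9 & 0xFFFF = 0x6326.

6326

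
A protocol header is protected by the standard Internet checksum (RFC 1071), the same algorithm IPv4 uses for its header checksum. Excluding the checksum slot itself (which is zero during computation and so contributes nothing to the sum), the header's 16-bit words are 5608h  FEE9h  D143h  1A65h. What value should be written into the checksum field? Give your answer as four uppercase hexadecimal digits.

BF64

One's-complement addition (fold any carry out of bit 15 back into bit 0):
  0x5608 + 0xFEE9 = 0x154F1 → wrap carry → 0x54F2
  0x54F2 + 0xD143 = 0x12635 → wrap carry → 0x2636
  0x2636 + 0x1A65 = 0x0409B
One's-complement sum = 0x409B.
Checksum = ~0x409B & 0xFFFF = 0xBF64.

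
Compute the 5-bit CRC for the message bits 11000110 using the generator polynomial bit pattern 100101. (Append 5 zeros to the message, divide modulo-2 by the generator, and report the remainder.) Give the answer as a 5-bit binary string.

Append 5 zeros: 1100011000000. Divide by 100101 (XOR where the leading bit is 1):
  pos 0: 110001 XOR 100101 = 010100
  pos 1: 101001 XOR 100101 = 001100
  pos 3: 110000 XOR 100101 = 010101
  pos 4: 101010 XOR 100101 = 001111
  pos 6: 111100 XOR 100101 = 011001
  pos 7: 110010 XOR 100101 = 010111
Remainder (last 5 bits) = 10111. This is the CRC / FCS.

10111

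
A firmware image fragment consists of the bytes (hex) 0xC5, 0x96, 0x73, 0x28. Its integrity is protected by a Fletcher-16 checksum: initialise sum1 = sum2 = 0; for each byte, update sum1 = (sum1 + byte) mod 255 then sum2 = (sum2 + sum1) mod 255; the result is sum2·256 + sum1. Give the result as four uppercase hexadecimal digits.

Running sums (mod 255):
  after byte 0 (0xC5): sum1=197, sum2=197
  after byte 1 (0x96): sum1=92, sum2=34
  after byte 2 (0x73): sum1=207, sum2=241
  after byte 3 (0x28): sum1=247, sum2=233
Checksum = sum2·256 + sum1 = 233·256 + 247 = 59895 = 0xE9F7.

E9F7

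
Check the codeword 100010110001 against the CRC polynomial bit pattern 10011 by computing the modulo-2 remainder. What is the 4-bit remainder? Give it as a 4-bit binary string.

Modulo-2 division of 100010110001 by 10011:
  pos 0: 10001 XOR 10011 = 00010
  pos 3: 10011 XOR 10011 = 00000
Remainder = 0001 (nonzero — an error is detected).

0001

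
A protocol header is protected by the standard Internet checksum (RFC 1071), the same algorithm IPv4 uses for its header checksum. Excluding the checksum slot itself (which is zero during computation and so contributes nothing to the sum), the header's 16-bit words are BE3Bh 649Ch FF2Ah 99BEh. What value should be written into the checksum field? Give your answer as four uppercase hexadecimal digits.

443E

One's-complement addition (fold any carry out of bit 15 back into bit 0):
  0xBE3B + 0x649C = 0x122D7 → wrap carry → 0x22D8
  0x22D8 + 0xFF2A = 0x12202 → wrap carry → 0x2203
  0x2203 + 0x99BE = 0x0BBC1
One's-complement sum = 0xBBC1.
Checksum = ~0xBBC1 & 0xFFFF = 0x443E.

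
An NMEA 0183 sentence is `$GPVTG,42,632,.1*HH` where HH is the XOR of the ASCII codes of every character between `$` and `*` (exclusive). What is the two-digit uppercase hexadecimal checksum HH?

50

XOR the ASCII codes of the payload characters:
  'G' = 0x47 → acc = 0x47
  'P' = 0x50 → acc = 0x17
  'V' = 0x56 → acc = 0x41
  'T' = 0x54 → acc = 0x15
  'G' = 0x47 → acc = 0x52
  ',' = 0x2C → acc = 0x7E
  '4' = 0x34 → acc = 0x4A
  '2' = 0x32 → acc = 0x78
  ',' = 0x2C → acc = 0x54
  '6' = 0x36 → acc = 0x62
  '3' = 0x33 → acc = 0x51
  '2' = 0x32 → acc = 0x63
  ',' = 0x2C → acc = 0x4F
  '.' = 0x2E → acc = 0x61
  '1' = 0x31 → acc = 0x50
Checksum = 0x50.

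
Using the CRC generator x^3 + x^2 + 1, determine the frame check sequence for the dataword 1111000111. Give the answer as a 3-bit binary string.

Append 3 zeros: 1111000111000. Divide by 1101 (XOR where the leading bit is 1):
  pos 0: 1111 XOR 1101 = 0010
  pos 2: 1000 XOR 1101 = 0101
  pos 3: 1010 XOR 1101 = 0111
  pos 4: 1111 XOR 1101 = 0010
  pos 6: 1011 XOR 1101 = 0110
  pos 7: 1100 XOR 1101 = 0001
Remainder (last 3 bits) = 100. This is the CRC / FCS.

100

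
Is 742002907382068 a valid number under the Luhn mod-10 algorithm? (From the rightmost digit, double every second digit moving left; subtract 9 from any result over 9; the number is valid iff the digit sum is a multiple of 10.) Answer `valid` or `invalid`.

invalid

From the right, keep odd positions and double even positions (subtract 9 from any doubled value over 9):
  doubled (positions 2,4,...): 3 4 6 0 4 0 8 → sum 25
  kept (positions 1,3,...): 8 0 8 7 9 0 2 7 → sum 41
Total = 66.
66 mod 10 = 6, so the number is invalid.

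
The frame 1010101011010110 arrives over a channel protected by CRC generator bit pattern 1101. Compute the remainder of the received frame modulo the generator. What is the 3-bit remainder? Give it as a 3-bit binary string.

Modulo-2 division of 1010101011010110 by 1101:
  pos 0: 1010 XOR 1101 = 0111
  pos 1: 1111 XOR 1101 = 0010
  pos 3: 1001 XOR 1101 = 0100
  pos 4: 1000 XOR 1101 = 0101
  pos 5: 1011 XOR 1101 = 0110
  pos 6: 1101 XOR 1101 = 0000
  pos 11: 1011 XOR 1101 = 0110
  pos 12: 1100 XOR 1101 = 0001
Remainder = 001 (nonzero — an error is detected).

001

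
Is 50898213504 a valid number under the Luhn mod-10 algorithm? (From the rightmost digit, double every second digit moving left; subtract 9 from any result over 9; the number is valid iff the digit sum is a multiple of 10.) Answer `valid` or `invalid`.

valid

From the right, keep odd positions and double even positions (subtract 9 from any doubled value over 9):
  doubled (positions 2,4,...): 0 6 4 9 0 → sum 19
  kept (positions 1,3,...): 4 5 1 8 8 5 → sum 31
Total = 50.
50 mod 10 = 0, so the number is valid.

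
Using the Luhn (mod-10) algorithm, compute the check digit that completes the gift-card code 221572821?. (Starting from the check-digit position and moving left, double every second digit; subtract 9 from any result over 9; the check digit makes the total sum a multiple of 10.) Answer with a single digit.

9

Partial digits right→left: 1 2 8 2 7 5 1 2 2
Double every second digit counting from the check-digit position (so the 1st, 3rd, 5th, ... of the partial from the right).
  doubled (with −9 where >9): 2 7 5 2 4 → sum 20
  kept as-is: 2 2 5 2 → sum 11
Total = 20 + 11 = 31.
Check digit = (10 − (31 mod 10)) mod 10 = 9.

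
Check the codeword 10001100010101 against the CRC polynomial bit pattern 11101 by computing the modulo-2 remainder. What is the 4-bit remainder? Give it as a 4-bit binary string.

Modulo-2 division of 10001100010101 by 11101:
  pos 0: 10001 XOR 11101 = 01100
  pos 1: 11001 XOR 11101 = 00100
  pos 3: 10000 XOR 11101 = 01101
  pos 4: 11010 XOR 11101 = 00111
  pos 6: 11110 XOR 11101 = 00011
  pos 9: 11101 XOR 11101 = 00000
Remainder = 0000 (zero — the frame passes the CRC check).

0000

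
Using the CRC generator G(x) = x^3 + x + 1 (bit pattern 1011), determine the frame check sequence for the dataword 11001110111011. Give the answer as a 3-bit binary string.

111

Append 3 zeros: 11001110111011000. Divide by 1011 (XOR where the leading bit is 1):
  pos 0: 1100 XOR 1011 = 0111
  pos 1: 1111 XOR 1011 = 0100
  pos 2: 1001 XOR 1011 = 0010
  pos 4: 1010 XOR 1011 = 0001
  pos 7: 1111 XOR 1011 = 0100
  pos 8: 1000 XOR 1011 = 0011
  pos 10: 1111 XOR 1011 = 0100
  pos 11: 1000 XOR 1011 = 0011
  pos 13: 1100 XOR 1011 = 0111
Remainder (last 3 bits) = 111. This is the CRC / FCS.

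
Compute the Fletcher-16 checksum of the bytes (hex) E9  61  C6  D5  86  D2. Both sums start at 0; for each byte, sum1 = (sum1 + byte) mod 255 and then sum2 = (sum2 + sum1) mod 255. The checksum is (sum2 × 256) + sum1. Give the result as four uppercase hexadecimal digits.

Running sums (mod 255):
  after byte 0 (E9): sum1=233, sum2=233
  after byte 1 (61): sum1=75, sum2=53
  after byte 2 (C6): sum1=18, sum2=71
  after byte 3 (D5): sum1=231, sum2=47
  after byte 4 (86): sum1=110, sum2=157
  after byte 5 (D2): sum1=65, sum2=222
Checksum = sum2·256 + sum1 = 222·256 + 65 = 56897 = 0xDE41.

DE41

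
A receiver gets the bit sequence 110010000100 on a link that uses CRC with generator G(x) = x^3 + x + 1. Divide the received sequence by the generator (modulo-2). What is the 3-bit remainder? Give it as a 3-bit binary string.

Modulo-2 division of 110010000100 by 1011:
  pos 0: 1100 XOR 1011 = 0111
  pos 1: 1111 XOR 1011 = 0100
  pos 2: 1000 XOR 1011 = 0011
  pos 4: 1100 XOR 1011 = 0111
  pos 5: 1110 XOR 1011 = 0101
  pos 6: 1011 XOR 1011 = 0000
Remainder = 000 (zero — the frame passes the CRC check).

000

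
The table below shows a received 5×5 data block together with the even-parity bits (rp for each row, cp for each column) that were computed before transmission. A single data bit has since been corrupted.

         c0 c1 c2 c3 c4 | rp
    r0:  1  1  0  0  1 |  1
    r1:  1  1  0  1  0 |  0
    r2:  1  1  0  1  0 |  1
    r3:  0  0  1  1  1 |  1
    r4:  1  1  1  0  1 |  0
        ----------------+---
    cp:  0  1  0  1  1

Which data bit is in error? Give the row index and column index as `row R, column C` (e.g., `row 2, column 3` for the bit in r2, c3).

Recompute each row's even parity and compare to rp:
  r0: data parity 1, sent rp 1 → ok
  r1: data parity 1, sent rp 0 → mismatch
  r2: data parity 1, sent rp 1 → ok
  r3: data parity 1, sent rp 1 → ok
  r4: data parity 0, sent rp 0 → ok
Recompute each column's even parity and compare to cp:
  c0: data parity 0, sent cp 0 → ok
  c1: data parity 0, sent cp 1 → mismatch
  c2: data parity 0, sent cp 0 → ok
  c3: data parity 1, sent cp 1 → ok
  c4: data parity 1, sent cp 1 → ok
Exactly one row (r1) and one column (c1) fail → the flipped bit is at their intersection.

row 1, column 1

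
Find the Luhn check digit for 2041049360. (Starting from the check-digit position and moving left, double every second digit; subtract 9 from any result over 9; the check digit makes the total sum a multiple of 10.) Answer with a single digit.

3

Partial digits right→left: 0 6 3 9 4 0 1 4 0 2
Double every second digit counting from the check-digit position (so the 1st, 3rd, 5th, ... of the partial from the right).
  doubled (with −9 where >9): 0 6 8 2 0 → sum 16
  kept as-is: 6 9 0 4 2 → sum 21
Total = 16 + 21 = 37.
Check digit = (10 − (37 mod 10)) mod 10 = 3.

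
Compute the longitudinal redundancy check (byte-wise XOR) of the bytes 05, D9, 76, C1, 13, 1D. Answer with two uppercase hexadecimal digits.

65

XOR the bytes together:
  start with 0x05
  0x05 ⊕ 0xD9 = 0xDC
  0xDC ⊕ 0x76 = 0xAA
  0xAA ⊕ 0xC1 = 0x6B
  0x6B ⊕ 0x13 = 0x78
  0x78 ⊕ 0x1D = 0x65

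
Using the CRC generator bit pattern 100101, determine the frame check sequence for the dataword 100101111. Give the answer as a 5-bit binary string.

11011

Append 5 zeros: 10010111100000. Divide by 100101 (XOR where the leading bit is 1):
  pos 0: 100101 XOR 100101 = 000000
  pos 6: 111000 XOR 100101 = 011101
  pos 7: 111010 XOR 100101 = 011111
  pos 8: 111110 XOR 100101 = 011011
Remainder (last 5 bits) = 11011. This is the CRC / FCS.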